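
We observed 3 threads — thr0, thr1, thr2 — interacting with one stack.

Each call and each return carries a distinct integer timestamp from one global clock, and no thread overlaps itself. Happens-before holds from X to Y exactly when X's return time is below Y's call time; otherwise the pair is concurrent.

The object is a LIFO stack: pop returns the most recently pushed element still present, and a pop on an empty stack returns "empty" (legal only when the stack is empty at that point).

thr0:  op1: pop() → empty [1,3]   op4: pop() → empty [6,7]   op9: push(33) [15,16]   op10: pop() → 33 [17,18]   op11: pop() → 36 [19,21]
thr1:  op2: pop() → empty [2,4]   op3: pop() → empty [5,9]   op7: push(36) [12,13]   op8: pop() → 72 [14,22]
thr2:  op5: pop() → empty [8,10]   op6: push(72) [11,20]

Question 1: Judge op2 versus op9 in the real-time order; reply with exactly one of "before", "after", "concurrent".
op2 spans [2,4], op9 spans [15,16]
resp(op2)=4 < inv(op9)=15

before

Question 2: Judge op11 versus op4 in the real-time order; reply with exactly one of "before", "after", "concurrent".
op11 spans [19,21], op4 spans [6,7]
resp(op4)=7 < inv(op11)=19

after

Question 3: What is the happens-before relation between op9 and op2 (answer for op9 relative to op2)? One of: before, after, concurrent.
op9 spans [15,16], op2 spans [2,4]
resp(op2)=4 < inv(op9)=15

after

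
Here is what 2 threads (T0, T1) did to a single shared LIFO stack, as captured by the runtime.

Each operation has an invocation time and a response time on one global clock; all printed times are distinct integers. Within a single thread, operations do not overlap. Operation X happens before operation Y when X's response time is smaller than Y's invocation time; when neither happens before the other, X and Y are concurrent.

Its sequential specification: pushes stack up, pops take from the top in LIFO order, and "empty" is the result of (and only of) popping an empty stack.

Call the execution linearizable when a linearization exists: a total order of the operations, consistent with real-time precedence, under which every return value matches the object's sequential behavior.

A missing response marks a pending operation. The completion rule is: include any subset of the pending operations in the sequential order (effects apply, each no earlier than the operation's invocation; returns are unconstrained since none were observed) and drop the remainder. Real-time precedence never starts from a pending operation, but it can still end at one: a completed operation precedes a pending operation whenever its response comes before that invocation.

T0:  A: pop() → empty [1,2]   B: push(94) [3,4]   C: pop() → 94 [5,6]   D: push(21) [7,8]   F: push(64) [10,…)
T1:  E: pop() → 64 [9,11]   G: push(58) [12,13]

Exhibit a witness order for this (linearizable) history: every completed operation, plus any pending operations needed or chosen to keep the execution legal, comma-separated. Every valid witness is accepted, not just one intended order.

step 1: A pop() → empty — stack <>
step 2: B push(94) — stack <94>
step 3: C pop() → 94 — stack <>
step 4: D push(21) — stack <21>
step 5: F push(64) (pending, included) — stack <21,64>
step 6: E pop() → 64 — stack <21>
step 7: G push(58) — stack <21,58>

A, B, C, D, F, E, G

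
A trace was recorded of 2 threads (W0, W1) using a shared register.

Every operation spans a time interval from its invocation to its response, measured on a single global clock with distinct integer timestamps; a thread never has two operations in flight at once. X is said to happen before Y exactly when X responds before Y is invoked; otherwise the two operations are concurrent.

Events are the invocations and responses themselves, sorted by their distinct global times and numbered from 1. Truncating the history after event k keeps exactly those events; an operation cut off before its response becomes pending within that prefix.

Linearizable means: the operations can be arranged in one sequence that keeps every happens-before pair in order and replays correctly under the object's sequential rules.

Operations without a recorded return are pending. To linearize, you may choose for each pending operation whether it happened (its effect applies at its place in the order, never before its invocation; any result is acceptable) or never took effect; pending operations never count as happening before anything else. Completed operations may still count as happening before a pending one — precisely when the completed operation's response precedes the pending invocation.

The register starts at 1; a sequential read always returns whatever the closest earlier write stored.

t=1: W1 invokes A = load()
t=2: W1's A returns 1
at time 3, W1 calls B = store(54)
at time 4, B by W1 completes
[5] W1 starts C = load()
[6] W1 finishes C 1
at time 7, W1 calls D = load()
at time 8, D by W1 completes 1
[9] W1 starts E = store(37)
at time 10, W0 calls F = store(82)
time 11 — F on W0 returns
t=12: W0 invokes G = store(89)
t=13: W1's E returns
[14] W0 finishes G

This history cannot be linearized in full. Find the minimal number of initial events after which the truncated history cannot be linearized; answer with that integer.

events 1..5 are still linearizable — one witness is A, B:
step 1: A load() → 1 — value 1
step 2: B store(54) — value 54
once event 6 joins (C's response, time 6), exhaustive search finds no witness
for example A, B, C fails at step 3: C load() → 1 is not legal there

6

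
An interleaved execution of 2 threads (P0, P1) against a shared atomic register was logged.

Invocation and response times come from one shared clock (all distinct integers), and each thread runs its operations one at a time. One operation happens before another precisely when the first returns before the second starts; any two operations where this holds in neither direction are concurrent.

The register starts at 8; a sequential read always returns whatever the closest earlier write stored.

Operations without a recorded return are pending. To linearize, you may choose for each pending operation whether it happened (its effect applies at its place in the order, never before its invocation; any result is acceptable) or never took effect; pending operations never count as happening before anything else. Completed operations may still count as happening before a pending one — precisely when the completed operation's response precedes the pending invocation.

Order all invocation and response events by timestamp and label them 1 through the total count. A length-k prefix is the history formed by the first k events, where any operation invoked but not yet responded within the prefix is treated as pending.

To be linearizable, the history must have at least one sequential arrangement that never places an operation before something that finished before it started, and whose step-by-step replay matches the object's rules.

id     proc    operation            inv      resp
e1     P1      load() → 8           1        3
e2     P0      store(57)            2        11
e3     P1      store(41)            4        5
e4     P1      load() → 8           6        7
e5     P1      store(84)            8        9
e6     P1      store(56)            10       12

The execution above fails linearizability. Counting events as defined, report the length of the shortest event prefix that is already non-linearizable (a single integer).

7

events 1..6 are linearizable; a witness order is e1, e2, e3:
after step 1 (e1 load() → 8): value 8
after step 2 (e2 store(57) (pending, included)): value 57
after step 3 (e3 store(41)): value 41
with event 7 included (e4 responding at time 7), all real-time-consistent orders fail
completion choices over the 1 pending operation (e2) were checked; none helps
take e1, e3, e4 (pending dropped): step 3 already fails, because e4 load() → 8 cannot occur there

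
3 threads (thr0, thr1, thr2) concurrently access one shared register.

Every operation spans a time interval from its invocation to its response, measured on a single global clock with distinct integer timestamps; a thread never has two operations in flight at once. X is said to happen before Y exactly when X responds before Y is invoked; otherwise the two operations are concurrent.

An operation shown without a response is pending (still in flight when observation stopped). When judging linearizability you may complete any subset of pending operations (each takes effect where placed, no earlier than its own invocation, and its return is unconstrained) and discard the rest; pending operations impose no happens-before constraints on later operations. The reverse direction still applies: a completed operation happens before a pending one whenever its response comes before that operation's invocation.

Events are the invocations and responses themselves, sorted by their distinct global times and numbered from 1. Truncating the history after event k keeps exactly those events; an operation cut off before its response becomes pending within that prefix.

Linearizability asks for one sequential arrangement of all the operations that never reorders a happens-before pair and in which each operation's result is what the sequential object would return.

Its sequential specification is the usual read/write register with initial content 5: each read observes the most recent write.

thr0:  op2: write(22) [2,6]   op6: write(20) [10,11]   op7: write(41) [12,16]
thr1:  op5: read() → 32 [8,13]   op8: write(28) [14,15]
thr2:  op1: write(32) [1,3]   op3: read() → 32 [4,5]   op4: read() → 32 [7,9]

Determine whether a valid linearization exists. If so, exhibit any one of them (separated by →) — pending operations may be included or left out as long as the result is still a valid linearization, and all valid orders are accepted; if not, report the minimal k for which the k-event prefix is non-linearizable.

1. op2 write(22), leaving value 22
2. op1 write(32), leaving value 32
3. op3 read() → 32, leaving value 32
4. op4 read() → 32, leaving value 32
5. op5 read() → 32, leaving value 32
6. op6 write(20), leaving value 20
7. op7 write(41), leaving value 41
8. op8 write(28), leaving value 28

linearizable — witness: op2 → op1 → op3 → op4 → op5 → op6 → op7 → op8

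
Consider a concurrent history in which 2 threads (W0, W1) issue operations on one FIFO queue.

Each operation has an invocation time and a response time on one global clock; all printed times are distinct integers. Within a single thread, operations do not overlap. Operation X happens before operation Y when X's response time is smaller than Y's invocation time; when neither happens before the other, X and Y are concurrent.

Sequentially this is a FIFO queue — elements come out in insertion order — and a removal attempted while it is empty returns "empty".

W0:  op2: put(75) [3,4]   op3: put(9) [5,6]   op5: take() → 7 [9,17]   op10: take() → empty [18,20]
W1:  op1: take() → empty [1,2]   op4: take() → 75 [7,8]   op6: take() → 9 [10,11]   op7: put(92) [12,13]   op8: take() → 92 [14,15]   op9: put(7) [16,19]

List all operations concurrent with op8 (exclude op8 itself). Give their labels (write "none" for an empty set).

op5

concurrent with op8 ([14,15]): every op whose interval crosses 14..15
op1 [1,2]: before
op2 [3,4]: before
op3 [5,6]: before
op4 [7,8]: before
op5 [9,17]: concurrent
op6 [10,11]: before
op7 [12,13]: before
op9 [16,19]: after
op10 [18,20]: after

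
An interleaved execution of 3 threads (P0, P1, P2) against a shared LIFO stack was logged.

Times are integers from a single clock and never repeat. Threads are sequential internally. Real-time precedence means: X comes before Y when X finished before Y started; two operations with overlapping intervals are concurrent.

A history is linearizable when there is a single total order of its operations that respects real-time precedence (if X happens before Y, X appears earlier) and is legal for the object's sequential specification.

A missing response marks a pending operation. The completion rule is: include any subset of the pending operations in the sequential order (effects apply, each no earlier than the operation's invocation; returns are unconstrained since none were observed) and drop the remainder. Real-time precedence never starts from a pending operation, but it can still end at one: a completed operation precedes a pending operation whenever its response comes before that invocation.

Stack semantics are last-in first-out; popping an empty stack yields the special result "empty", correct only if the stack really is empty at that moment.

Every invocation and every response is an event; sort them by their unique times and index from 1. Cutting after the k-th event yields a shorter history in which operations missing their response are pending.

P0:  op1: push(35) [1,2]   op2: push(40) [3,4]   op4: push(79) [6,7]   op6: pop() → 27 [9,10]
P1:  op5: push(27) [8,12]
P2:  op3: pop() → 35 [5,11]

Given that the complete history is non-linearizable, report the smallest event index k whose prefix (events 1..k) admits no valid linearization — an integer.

a valid linearization of events 1..10 exists, for instance op1, op2, op3, op4, op5, op6:
1. op1 push(35), leaving stack <35>
2. op2 push(40), leaving stack <35,40>
3. op3 pop() (pending, included), leaving stack <35>
4. op4 push(79), leaving stack <35,79>
5. op5 push(27) (pending, included), leaving stack <35,79,27>
6. op6 pop() → 27, leaving stack <35,79>
with event 11 included (op3 responding at time 11), all real-time-consistent orders fail
no escape via the 1 pending operation (op5): every completion choice fails
e.g. op1, op2, op3, op4, op6 (pending dropped): illegal at step 3, since op3 pop() → 35 cannot apply there
e.g. op1, op2, op4, op3, op6 (pending dropped): illegal at step 4, since op3 pop() → 35 cannot apply there

11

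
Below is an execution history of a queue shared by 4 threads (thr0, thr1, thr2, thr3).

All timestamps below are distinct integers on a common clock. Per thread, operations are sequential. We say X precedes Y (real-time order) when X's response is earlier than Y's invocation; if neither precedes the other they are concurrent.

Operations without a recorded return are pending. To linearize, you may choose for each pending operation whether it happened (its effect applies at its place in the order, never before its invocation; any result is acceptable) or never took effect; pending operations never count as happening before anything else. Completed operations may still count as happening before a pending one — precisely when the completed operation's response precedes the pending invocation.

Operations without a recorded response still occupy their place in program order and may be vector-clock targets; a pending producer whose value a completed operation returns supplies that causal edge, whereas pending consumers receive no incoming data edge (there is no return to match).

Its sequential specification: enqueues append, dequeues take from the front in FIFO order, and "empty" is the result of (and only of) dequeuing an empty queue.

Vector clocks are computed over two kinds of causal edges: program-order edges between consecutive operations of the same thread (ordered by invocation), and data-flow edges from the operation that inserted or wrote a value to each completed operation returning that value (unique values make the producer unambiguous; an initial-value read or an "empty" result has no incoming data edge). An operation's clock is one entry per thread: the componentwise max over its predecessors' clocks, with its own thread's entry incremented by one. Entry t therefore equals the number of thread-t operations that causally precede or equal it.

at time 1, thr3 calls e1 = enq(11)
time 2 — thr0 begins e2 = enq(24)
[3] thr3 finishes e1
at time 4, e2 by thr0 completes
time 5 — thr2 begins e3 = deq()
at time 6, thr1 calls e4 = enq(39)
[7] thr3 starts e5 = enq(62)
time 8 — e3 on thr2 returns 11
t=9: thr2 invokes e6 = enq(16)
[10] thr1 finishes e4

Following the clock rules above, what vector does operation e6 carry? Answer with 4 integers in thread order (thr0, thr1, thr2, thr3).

e1 (invocation 1): nothing precedes it; thr3's component alone gives (0, 0, 0, 1)
e4 (invocation 6): nothing precedes it; thr1's component alone gives (0, 1, 0, 0)
e2 (invocation 2): nothing precedes it; thr0's component alone gives (1, 0, 0, 0)
e5 (invocation 7): componentwise max over VC(e1)=(0, 0, 0, 1), +1 at thr3, giving (0, 0, 0, 2)
e3 (invocation 5): componentwise max over VC(e1)=(0, 0, 0, 1), +1 at thr2, giving (0, 0, 1, 1)
e6 (invocation 9): componentwise max over VC(e3)=(0, 0, 1, 1), +1 at thr2, giving (0, 0, 2, 1)
target: VC(e6) = (0, 0, 2, 1)

(0, 0, 2, 1)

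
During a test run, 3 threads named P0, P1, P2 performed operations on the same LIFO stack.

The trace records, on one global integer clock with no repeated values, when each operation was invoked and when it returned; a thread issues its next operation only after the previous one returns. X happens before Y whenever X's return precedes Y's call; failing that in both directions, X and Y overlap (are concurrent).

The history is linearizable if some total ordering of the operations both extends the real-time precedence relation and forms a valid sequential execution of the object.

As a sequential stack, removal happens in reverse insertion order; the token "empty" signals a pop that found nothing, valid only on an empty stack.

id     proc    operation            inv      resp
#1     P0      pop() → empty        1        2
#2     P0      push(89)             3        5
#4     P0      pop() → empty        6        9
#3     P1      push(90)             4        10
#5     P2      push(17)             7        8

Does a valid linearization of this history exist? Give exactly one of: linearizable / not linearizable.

events 1..8 are fine; event 9 — the response of #4 at time 9 — makes the prefix non-linearizable
4 completed operations, 2 real-time-consistent orders — every LIFO stack replay fails
completion choices over the 1 pending operation (#3) were checked; none helps
for example #1, #2, #4, #5 (pending dropped) fails at step 3: #4 pop() → empty is not legal there
for example #1, #2, #5, #4 (pending dropped) fails at step 4: #4 pop() → empty is not legal there

not linearizable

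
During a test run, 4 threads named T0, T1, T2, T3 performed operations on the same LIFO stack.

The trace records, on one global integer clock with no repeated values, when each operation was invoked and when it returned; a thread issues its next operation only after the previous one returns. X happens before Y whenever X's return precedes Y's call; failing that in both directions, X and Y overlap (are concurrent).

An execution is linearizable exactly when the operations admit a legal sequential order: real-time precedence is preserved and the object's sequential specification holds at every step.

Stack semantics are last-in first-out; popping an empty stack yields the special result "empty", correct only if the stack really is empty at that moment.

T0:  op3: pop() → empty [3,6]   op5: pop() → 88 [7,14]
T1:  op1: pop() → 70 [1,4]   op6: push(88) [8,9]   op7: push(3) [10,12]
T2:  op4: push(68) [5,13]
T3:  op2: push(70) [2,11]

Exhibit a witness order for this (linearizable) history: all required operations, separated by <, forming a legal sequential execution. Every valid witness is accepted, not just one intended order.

op2 < op1 < op3 < op4 < op6 < op5 < op7

1. op2 push(70), leaving stack <70>
2. op1 pop() → 70, leaving stack <>
3. op3 pop() → empty, leaving stack <>
4. op4 push(68), leaving stack <68>
5. op6 push(88), leaving stack <68,88>
6. op5 pop() → 88, leaving stack <68>
7. op7 push(3), leaving stack <68,3>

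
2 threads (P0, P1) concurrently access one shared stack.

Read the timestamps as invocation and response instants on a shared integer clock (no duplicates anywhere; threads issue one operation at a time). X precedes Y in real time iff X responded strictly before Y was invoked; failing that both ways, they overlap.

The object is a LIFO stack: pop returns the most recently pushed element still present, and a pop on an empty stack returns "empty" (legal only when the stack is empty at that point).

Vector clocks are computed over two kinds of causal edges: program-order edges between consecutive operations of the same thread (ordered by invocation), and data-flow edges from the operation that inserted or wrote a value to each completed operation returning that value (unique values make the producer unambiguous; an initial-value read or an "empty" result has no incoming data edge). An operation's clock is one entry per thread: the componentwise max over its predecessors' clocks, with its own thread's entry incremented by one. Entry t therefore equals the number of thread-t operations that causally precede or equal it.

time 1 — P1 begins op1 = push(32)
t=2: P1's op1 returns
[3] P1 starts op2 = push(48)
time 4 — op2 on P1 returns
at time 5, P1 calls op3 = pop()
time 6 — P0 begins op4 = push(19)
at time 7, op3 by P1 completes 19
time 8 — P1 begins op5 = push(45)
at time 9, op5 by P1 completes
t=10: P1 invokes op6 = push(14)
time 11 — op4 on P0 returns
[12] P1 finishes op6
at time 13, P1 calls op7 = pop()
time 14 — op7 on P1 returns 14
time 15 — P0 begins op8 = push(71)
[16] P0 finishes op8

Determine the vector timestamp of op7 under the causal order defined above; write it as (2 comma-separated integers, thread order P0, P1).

root op op1, invoked 1: fresh clock plus P1's own tick → (0, 1)
root op op4, invoked 6: fresh clock plus P0's own tick → (1, 0)
VC(op2, invoked at 3): max of VC(op1)=(0, 1), then +1 on thread P1 → (0, 2)
VC(op8, invoked at 15): max of VC(op4)=(1, 0), then +1 on thread P0 → (2, 0)
VC(op3, invoked at 5): max of VC(op2)=(0, 2), VC(op4)=(1, 0), then +1 on thread P1 → (1, 3)
VC(op5, invoked at 8): max of VC(op3)=(1, 3), then +1 on thread P1 → (1, 4)
VC(op6, invoked at 10): max of VC(op5)=(1, 4), then +1 on thread P1 → (1, 5)
VC(op7, invoked at 13): max of VC(op6)=(1, 5), then +1 on thread P1 → (1, 6)
target: VC(op7) = (1, 6)

(1, 6)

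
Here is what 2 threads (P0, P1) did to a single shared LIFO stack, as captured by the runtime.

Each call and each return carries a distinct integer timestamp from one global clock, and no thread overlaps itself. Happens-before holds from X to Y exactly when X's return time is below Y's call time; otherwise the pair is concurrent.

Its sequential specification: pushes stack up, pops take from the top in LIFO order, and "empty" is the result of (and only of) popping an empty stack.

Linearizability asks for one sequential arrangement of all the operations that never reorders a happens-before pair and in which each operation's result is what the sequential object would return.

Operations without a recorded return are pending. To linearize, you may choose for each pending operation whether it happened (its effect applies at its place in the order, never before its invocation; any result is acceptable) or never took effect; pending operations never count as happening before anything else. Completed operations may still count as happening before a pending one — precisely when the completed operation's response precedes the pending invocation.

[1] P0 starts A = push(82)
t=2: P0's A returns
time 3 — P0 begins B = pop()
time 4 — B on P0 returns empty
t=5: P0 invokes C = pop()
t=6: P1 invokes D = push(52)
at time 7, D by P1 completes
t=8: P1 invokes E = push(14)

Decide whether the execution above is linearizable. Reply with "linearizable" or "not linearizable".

the violation lands at event 4, B's response at time 4: events 1..3 linearize, events 1..4 do not
the sole real-time-consistent order of 2 completed operations fails the LIFO stack replay
take A, B: step 2 already fails, because B pop() → empty cannot occur there

not linearizable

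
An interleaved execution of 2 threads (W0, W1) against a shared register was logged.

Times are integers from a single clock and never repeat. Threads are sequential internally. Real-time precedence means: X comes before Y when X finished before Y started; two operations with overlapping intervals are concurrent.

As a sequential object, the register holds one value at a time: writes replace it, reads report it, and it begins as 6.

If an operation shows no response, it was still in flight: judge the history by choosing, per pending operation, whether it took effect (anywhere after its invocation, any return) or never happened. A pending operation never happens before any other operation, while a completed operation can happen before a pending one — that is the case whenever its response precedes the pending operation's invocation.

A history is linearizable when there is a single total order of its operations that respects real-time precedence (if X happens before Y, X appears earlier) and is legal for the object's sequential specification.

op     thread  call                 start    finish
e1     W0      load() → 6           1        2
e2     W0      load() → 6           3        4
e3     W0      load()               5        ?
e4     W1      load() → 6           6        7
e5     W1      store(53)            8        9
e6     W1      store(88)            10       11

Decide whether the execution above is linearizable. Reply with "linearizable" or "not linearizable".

linearizable

a witness: e1, e2, e3, e4, e5, e6
after step 1 (e1 load() → 6): value 6
after step 2 (e2 load() → 6): value 6
after step 3 (e3 load() (pending, included)): value 6
after step 4 (e4 load() → 6): value 6
after step 5 (e5 store(53)): value 53
after step 6 (e6 store(88)): value 88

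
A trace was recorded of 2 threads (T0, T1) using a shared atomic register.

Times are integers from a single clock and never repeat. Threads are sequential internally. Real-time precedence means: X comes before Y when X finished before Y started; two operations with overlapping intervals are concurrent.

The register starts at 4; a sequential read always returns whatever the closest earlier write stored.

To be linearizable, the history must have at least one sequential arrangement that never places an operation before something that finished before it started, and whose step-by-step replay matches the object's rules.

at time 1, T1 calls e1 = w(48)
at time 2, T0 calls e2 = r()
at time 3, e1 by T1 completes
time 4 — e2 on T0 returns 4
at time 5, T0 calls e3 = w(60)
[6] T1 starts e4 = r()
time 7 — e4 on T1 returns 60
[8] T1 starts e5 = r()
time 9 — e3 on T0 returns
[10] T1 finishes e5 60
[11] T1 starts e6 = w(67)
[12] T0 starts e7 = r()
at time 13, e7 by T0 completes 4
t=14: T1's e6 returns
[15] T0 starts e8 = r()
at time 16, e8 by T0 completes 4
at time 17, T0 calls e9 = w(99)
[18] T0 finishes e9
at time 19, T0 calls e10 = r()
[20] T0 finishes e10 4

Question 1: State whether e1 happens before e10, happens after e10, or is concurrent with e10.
before

e1 spans [1,3], e10 spans [19,20]
resp(e1)=3 < inv(e10)=19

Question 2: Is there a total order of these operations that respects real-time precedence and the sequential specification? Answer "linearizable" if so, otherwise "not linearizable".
not linearizable

cut after 12 events: linearizable; cut after 13 events (e7 responds, time 13): not linearizable
6 completed operations, 6 real-time-consistent orders — every atomic register replay fails
include/drop combinations of the 1 pending operation (e6) were all tried; none helps
take e1, e2, e3, e4, e5, e7 (pending dropped): step 2 already fails, because e2 r() → 4 cannot occur there
take e1, e2, e4, e3, e5, e7 (pending dropped): step 2 already fails, because e2 r() → 4 cannot occur there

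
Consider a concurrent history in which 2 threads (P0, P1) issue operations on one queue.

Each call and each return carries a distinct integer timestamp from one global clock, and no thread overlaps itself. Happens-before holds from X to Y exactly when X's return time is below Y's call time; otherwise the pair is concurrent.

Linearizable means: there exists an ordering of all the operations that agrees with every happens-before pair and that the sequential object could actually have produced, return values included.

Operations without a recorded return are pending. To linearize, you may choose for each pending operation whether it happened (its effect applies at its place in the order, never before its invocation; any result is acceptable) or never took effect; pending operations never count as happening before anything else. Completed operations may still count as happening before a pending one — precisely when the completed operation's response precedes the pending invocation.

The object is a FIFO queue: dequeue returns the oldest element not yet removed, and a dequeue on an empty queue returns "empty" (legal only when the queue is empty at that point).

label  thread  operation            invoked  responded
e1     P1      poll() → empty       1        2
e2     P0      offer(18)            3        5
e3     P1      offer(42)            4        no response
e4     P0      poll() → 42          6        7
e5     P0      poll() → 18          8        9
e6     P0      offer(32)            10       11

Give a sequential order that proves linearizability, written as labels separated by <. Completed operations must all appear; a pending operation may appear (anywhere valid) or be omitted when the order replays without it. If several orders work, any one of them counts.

step 1: e1 poll() → empty — queue <>
step 2: e3 offer(42) (pending, included) — queue <42>
step 3: e2 offer(18) — queue <42,18>
step 4: e4 poll() → 42 — queue <18>
step 5: e5 poll() → 18 — queue <>
step 6: e6 offer(32) — queue <32>

e1 < e3 < e2 < e4 < e5 < e6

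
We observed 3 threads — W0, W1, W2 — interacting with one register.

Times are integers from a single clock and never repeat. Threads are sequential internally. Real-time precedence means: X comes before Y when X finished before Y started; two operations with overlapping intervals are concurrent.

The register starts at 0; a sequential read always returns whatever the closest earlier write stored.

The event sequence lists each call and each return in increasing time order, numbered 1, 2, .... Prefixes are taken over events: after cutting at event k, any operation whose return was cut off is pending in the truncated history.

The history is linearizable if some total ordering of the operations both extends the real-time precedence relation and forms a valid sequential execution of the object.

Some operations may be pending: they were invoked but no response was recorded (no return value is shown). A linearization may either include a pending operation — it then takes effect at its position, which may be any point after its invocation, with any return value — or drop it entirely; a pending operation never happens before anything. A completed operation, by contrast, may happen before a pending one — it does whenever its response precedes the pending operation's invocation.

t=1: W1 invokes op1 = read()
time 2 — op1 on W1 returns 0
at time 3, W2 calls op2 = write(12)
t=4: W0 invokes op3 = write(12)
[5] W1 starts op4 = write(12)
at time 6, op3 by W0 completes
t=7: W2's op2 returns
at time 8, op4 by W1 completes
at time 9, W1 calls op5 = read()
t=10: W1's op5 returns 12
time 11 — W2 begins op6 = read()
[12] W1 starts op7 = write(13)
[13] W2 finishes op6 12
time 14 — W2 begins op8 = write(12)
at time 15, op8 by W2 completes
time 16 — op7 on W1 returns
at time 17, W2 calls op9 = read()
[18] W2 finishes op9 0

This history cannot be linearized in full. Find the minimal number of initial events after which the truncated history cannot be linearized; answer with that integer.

18

events 1..17 are linearizable; a witness order is op1, op2, op3, op4, op5, op6, op7, op8:
1. op1 read() → 0, leaving value 0
2. op2 write(12), leaving value 12
3. op3 write(12), leaving value 12
4. op4 write(12), leaving value 12
5. op5 read() → 12, leaving value 12
6. op6 read() → 12, leaving value 12
7. op7 write(13), leaving value 13
8. op8 write(12), leaving value 12
with event 18 included (op9 responding at time 18), all real-time-consistent orders fail
for example op1, op2, op3, op4, op5, op6, op7, op8, op9 fails at step 9: op9 read() → 0 is not legal there
for example op1, op2, op3, op4, op5, op6, op8, op7, op9 fails at step 9: op9 read() → 0 is not legal there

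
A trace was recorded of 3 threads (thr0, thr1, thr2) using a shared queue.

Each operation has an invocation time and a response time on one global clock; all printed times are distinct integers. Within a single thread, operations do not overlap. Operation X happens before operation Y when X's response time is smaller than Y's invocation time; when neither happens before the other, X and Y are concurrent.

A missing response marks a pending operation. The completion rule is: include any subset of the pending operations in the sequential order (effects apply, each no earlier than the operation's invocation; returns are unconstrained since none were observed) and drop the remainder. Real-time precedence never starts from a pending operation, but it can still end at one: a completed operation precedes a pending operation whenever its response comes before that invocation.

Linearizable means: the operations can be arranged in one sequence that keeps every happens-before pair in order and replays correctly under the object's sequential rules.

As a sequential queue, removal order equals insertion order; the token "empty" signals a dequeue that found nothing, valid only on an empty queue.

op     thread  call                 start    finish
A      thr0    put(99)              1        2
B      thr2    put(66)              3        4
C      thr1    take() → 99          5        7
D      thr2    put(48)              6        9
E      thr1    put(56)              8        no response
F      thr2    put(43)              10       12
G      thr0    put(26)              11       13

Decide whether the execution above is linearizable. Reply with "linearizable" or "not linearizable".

a witness: A, B, C, D, E, F, G
after step 1 (A put(99)): queue <99>
after step 2 (B put(66)): queue <99,66>
after step 3 (C take() → 99): queue <66>
after step 4 (D put(48)): queue <66,48>
after step 5 (E put(56) (pending, included)): queue <66,48,56>
after step 6 (F put(43)): queue <66,48,56,43>
after step 7 (G put(26)): queue <66,48,56,43,26>

linearizable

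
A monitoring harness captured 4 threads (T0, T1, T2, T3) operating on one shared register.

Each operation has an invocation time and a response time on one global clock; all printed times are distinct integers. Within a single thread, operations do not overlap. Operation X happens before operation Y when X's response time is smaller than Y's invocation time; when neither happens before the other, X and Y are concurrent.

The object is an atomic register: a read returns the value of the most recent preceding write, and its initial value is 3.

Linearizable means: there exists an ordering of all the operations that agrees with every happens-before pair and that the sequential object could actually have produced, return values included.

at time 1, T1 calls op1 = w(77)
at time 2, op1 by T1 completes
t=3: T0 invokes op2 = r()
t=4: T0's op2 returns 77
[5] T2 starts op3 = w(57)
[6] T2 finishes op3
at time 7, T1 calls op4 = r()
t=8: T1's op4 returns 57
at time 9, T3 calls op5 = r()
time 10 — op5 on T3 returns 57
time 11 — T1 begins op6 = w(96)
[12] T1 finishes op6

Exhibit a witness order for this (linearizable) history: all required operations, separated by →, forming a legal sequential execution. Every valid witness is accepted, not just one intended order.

1. op1 w(77), leaving value 77
2. op2 r() → 77, leaving value 77
3. op3 w(57), leaving value 57
4. op4 r() → 57, leaving value 57
5. op5 r() → 57, leaving value 57
6. op6 w(96), leaving value 96

op1 → op2 → op3 → op4 → op5 → op6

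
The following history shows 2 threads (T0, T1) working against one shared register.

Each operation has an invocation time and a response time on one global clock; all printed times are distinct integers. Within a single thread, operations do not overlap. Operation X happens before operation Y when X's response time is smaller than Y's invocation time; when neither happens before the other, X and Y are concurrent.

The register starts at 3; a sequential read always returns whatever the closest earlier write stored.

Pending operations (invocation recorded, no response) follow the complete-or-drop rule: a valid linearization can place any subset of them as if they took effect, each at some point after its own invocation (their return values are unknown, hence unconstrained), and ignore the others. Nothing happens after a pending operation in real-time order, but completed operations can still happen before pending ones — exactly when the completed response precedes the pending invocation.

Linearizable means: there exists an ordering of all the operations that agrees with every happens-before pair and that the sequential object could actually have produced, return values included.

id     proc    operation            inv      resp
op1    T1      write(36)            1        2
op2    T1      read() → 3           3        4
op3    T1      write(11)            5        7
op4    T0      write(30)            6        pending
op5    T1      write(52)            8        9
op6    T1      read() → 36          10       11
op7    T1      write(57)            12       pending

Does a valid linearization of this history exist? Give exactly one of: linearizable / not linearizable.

the violation lands at event 4, op2's response at time 4: events 1..3 linearize, events 1..4 do not
one real-time candidate order over the 2 completed operations — the register replay rejects it
for example op1, op2 fails at step 2: op2 read() → 3 is not legal there

not linearizable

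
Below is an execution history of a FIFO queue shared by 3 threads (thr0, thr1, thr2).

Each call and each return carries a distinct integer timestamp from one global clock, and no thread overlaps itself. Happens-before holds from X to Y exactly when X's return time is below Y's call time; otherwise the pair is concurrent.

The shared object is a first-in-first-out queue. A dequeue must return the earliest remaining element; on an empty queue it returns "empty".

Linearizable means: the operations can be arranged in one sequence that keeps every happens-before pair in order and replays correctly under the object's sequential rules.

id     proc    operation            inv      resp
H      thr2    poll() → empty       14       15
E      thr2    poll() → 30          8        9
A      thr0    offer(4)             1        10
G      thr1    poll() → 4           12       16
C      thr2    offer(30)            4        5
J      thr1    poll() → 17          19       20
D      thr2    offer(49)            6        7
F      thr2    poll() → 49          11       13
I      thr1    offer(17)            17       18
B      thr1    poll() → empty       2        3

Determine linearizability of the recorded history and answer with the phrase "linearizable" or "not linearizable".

linearizable

one valid linearization: B, C, A, D, E, G, F, H, I, J
after step 1 (B poll() → empty): queue <>
after step 2 (C offer(30)): queue <30>
after step 3 (A offer(4)): queue <30,4>
after step 4 (D offer(49)): queue <30,4,49>
after step 5 (E poll() → 30): queue <4,49>
after step 6 (G poll() → 4): queue <49>
after step 7 (F poll() → 49): queue <>
after step 8 (H poll() → empty): queue <>
after step 9 (I offer(17)): queue <17>
after step 10 (J poll() → 17): queue <>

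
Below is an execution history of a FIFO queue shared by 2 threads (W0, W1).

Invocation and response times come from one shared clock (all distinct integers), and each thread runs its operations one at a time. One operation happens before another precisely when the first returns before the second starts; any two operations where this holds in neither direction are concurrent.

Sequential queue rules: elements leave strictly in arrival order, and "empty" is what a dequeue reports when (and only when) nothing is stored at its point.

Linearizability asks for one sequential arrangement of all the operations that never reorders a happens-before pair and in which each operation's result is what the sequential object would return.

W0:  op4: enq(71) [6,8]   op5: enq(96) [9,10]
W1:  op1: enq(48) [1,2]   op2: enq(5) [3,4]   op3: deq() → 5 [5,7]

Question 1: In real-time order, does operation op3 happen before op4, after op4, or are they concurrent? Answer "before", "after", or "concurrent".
Answer: concurrent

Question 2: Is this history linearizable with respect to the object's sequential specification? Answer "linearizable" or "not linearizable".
already the first 7 events (up to op3's response at time 7) admit no linearization; the first 6 still do
one real-time candidate order over the 3 completed operations — the FIFO queue replay rejects it
every completion of the 1 pending operation (op4) was checked; none linearizes
one such order, op1, op2, op3 (pending dropped), breaks at step 3 where op3 deq() → 5 is illegal

not linearizable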